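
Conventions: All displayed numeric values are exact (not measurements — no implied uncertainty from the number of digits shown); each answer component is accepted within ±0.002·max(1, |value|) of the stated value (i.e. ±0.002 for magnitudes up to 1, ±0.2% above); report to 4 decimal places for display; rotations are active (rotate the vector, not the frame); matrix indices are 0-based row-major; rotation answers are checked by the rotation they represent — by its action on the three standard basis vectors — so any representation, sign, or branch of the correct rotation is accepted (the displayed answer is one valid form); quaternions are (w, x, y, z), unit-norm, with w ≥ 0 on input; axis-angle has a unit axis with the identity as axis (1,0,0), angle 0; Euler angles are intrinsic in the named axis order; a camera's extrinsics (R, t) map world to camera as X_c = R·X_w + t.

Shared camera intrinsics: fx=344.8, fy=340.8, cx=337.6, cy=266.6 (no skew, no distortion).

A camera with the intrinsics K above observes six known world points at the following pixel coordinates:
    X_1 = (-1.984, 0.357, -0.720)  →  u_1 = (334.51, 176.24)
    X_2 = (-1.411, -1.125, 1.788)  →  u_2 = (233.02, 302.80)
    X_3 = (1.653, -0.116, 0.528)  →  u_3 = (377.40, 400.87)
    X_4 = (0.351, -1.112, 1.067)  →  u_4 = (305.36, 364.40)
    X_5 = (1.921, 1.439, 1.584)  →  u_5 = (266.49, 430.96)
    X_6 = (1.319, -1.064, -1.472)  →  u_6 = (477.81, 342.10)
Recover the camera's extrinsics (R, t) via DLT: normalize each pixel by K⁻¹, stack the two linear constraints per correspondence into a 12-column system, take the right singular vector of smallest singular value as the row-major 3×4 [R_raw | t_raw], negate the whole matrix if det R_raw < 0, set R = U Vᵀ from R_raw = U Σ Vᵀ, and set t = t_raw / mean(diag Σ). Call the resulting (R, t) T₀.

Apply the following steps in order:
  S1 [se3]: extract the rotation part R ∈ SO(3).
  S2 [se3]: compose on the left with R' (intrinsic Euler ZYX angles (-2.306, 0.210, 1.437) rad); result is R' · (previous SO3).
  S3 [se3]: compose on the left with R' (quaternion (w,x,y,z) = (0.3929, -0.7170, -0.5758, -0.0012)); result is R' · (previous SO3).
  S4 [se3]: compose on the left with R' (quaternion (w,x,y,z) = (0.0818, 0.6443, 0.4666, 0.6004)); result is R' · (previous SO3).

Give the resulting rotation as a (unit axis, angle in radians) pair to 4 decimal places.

source (pnp_recover): camera pose = R=[0.4381 -0.0843 -0.8950; 0.6638 -0.6410 0.3853; -0.6062 -0.7629 -0.2249], t=(0.2000, 0.2000, 5.0300)
after S1 (rot_of_se3): [0.4381 -0.0843 -0.8950; 0.6638 -0.6410 0.3853; -0.6062 -0.7629 -0.2249]
after S2 (compose_so3): [0.1432 0.6557 0.7413; -0.8694 -0.2746 0.4108; 0.4730 -0.7033 0.5307]
after S3 (compose_so3): [-0.8836 0.3109 0.3501; 0.4097 0.1513 0.8996; 0.2267 0.9383 -0.2611]
after S4 (compose_so3): [0.5370 0.8251 0.1758; -0.7408 0.5609 -0.3697; -0.4036 0.0682 0.9124]

rotation (axis_angle) = ((0.2537, 0.3357, -0.9072), 1.0413)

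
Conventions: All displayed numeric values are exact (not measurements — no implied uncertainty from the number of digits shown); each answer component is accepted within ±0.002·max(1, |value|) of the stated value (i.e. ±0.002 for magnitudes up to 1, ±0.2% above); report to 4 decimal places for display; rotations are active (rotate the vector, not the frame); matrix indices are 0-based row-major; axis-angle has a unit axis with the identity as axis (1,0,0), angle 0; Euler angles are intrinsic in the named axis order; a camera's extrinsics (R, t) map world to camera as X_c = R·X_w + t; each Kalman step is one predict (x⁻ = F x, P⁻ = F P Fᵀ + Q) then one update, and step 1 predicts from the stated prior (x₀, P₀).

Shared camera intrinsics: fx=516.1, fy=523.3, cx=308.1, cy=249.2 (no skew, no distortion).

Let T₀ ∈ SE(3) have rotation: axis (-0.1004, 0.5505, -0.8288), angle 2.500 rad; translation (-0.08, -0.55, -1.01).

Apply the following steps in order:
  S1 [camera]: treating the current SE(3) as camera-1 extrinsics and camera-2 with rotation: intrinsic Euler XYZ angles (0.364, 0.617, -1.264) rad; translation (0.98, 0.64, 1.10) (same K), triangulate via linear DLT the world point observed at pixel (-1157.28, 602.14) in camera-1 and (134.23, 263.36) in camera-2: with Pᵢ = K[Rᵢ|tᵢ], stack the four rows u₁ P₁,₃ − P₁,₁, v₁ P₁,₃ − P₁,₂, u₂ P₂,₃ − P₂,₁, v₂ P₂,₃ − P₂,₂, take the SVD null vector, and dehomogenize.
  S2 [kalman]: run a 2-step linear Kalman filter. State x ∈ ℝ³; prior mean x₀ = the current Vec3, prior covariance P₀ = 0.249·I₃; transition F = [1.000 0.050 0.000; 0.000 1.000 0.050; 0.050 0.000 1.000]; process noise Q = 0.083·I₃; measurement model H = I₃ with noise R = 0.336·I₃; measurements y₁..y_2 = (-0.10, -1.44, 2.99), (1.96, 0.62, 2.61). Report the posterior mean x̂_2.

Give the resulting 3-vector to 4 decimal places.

after S1 (triangulate): (-0.0951, -1.6318, -0.3576)
after S2 (kf_track): (0.7703, -0.5271, 1.9069)

result = (0.7703, -0.5271, 1.9069)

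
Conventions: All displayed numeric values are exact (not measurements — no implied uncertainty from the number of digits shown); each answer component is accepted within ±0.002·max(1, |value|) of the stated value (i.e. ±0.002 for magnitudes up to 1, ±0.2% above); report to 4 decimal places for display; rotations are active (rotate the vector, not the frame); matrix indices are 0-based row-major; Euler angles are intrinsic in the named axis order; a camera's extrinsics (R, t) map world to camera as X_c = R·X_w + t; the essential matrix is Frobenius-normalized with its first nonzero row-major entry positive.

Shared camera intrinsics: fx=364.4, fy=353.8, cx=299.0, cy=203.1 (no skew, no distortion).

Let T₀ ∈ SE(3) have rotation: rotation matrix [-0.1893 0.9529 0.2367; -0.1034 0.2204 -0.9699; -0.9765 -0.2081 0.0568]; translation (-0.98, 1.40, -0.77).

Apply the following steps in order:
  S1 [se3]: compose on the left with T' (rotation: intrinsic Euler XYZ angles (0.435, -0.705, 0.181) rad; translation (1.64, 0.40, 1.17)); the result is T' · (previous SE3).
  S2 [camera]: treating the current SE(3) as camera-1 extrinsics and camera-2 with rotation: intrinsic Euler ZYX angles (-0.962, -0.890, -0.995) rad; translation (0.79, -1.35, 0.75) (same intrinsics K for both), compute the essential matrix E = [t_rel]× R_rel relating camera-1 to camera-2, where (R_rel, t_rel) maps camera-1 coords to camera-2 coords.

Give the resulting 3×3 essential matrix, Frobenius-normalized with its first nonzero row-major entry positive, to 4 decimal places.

matrix = [0.1548 0.5287 -0.4432; 0.6181 -0.1285 0.0557; -0.3036 0.0717 -0.0344]

after S1 (compose_se3): R=[0.5051 0.8186 0.2735; 0.2360 0.1738 -0.9561; -0.8301 0.5475 -0.1054], t=(1.2129, 2.0681, 0.4295)
after S2 (essential): [0.1548 0.5287 -0.4432; 0.6181 -0.1285 0.0557; -0.3036 0.0717 -0.0344]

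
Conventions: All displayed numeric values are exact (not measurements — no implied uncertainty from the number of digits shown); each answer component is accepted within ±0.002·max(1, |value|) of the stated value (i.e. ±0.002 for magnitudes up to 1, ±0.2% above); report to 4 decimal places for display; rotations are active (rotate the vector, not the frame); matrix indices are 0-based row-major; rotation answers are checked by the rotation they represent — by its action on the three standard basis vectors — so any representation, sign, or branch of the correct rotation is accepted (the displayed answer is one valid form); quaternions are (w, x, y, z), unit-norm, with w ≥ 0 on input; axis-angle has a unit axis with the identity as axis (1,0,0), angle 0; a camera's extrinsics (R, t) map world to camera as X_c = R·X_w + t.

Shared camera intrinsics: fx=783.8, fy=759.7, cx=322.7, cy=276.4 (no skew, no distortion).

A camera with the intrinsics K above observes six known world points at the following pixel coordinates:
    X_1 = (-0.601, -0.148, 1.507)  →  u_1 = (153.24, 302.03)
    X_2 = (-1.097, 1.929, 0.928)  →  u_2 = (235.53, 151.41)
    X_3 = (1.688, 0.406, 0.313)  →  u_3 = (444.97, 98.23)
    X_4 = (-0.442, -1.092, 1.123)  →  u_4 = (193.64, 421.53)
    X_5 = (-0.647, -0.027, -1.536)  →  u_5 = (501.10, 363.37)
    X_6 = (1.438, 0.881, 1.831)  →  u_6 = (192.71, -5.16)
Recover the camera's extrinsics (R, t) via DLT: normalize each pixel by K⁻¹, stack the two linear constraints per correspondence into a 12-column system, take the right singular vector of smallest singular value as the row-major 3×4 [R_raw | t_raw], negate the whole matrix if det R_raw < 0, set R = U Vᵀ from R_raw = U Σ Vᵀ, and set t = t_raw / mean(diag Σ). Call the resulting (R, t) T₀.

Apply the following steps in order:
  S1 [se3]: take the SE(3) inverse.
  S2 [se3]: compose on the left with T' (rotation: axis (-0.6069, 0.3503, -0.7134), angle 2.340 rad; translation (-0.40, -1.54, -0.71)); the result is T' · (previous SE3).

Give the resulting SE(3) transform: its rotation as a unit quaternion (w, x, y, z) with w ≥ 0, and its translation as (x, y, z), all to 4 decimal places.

rotation (quat) = (0.0405, 0.1747, -0.9536, -0.2419), translation = (0.9323, -4.1286, 4.3906)

source (pnp_recover): camera pose = R=[0.3710 0.0359 -0.9279; -0.4659 -0.8572 -0.2195; -0.8033 0.5137 -0.3013], t=(0.3700, 0.1200, 5.8601)
after S1 (invert_se3): R=[0.3710 -0.4659 -0.8033; 0.0359 -0.8572 0.5137; -0.9279 -0.2195 -0.3013], t=(4.6261, -2.9209, 2.1354)
after S2 (compose_se3): R=[-0.9356 -0.3137 -0.1618; -0.3529 0.8219 0.4472; -0.0072 0.4755 -0.8797], t=(0.9323, -4.1286, 4.3906)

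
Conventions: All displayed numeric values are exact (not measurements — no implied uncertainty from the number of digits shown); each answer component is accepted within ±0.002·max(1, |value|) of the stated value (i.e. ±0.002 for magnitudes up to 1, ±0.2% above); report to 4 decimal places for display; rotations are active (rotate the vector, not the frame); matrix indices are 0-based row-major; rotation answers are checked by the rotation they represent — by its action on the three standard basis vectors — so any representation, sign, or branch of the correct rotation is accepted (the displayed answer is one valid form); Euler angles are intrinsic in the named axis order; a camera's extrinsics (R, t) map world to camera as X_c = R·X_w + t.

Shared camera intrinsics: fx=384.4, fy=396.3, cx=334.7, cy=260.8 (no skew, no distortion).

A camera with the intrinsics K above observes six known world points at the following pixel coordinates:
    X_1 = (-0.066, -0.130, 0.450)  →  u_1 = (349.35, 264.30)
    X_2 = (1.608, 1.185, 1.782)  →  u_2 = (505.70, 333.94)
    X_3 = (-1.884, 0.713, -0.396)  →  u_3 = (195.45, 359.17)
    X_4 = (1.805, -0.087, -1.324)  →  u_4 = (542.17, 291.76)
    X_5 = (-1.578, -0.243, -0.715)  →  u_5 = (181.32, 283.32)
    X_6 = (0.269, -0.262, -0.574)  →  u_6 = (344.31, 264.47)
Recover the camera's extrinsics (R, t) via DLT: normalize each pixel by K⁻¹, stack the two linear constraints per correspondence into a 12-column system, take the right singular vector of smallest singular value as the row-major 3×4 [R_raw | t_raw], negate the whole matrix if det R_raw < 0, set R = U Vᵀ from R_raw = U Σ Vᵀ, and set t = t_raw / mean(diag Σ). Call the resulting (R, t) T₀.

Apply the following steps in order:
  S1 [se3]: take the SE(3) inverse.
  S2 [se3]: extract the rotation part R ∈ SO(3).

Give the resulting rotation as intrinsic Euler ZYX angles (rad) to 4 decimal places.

rotation (euler_zyx) = (0.1490, -0.3779, -0.1600)

source (pnp_recover): camera pose = R=[0.9191 0.1380 0.3690; -0.0884 0.9850 -0.1481; -0.3839 0.1035 0.9176], t=(0.0900, 0.2300, 4.2301)
after S1 (invert_se3): R=[0.9191 -0.0884 -0.3839; 0.1380 0.9850 0.1035; 0.3690 -0.1481 0.9176], t=(1.5615, -0.6767, -3.8805)
after S2 (rot_of_se3): [0.9191 -0.0884 -0.3839; 0.1380 0.9850 0.1035; 0.3690 -0.1481 0.9176]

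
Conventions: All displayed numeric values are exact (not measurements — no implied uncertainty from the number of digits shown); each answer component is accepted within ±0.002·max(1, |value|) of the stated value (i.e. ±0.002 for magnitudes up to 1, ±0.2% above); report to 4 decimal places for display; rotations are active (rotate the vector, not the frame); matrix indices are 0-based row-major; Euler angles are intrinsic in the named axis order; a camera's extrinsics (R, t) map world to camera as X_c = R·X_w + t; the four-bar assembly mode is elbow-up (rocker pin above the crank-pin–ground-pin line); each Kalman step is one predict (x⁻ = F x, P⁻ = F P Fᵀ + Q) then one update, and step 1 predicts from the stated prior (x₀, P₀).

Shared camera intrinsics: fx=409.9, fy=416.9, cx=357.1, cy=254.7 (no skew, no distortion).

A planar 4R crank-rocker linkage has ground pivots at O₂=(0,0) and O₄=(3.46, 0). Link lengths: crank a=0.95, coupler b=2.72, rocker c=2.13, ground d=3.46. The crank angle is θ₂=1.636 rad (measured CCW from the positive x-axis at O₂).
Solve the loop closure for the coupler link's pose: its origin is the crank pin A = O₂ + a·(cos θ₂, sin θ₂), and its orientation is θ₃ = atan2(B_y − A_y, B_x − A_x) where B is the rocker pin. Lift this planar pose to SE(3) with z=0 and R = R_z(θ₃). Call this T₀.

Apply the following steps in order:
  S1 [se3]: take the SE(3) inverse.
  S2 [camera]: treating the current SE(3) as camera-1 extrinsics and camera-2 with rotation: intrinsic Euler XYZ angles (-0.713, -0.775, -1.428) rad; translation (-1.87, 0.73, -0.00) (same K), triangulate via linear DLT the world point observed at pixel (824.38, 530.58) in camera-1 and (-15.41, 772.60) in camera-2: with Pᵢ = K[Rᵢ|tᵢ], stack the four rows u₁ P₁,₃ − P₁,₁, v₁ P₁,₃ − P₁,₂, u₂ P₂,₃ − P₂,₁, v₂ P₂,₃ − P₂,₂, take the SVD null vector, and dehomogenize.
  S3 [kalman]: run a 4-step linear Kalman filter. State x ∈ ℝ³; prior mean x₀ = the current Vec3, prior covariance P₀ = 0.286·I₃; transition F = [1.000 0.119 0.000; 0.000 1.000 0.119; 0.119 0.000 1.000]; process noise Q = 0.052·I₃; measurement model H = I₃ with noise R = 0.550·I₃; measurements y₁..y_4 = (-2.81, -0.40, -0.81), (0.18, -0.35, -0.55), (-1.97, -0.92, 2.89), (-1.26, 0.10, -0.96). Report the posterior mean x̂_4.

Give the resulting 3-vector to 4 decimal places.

source (fourbar_fk): coupler pose = R=[0.9374 -0.3482 0.0000; 0.3482 0.9374 0.0000; 0.0000 0.0000 1.0000], t=(-0.0619, 0.9480, 0.0000)
after S1 (invert_se3): R=[0.9374 0.3482 0.0000; -0.3482 0.9374 0.0000; 0.0000 0.0000 1.0000], t=(-0.2721, -0.9102, 0.0000)
after S2 (triangulate): (0.4131, 1.5245, 0.5667)
after S3 (kf_track): (-0.9841, 0.0282, 0.0194)

result = (-0.9841, 0.0282, 0.0194)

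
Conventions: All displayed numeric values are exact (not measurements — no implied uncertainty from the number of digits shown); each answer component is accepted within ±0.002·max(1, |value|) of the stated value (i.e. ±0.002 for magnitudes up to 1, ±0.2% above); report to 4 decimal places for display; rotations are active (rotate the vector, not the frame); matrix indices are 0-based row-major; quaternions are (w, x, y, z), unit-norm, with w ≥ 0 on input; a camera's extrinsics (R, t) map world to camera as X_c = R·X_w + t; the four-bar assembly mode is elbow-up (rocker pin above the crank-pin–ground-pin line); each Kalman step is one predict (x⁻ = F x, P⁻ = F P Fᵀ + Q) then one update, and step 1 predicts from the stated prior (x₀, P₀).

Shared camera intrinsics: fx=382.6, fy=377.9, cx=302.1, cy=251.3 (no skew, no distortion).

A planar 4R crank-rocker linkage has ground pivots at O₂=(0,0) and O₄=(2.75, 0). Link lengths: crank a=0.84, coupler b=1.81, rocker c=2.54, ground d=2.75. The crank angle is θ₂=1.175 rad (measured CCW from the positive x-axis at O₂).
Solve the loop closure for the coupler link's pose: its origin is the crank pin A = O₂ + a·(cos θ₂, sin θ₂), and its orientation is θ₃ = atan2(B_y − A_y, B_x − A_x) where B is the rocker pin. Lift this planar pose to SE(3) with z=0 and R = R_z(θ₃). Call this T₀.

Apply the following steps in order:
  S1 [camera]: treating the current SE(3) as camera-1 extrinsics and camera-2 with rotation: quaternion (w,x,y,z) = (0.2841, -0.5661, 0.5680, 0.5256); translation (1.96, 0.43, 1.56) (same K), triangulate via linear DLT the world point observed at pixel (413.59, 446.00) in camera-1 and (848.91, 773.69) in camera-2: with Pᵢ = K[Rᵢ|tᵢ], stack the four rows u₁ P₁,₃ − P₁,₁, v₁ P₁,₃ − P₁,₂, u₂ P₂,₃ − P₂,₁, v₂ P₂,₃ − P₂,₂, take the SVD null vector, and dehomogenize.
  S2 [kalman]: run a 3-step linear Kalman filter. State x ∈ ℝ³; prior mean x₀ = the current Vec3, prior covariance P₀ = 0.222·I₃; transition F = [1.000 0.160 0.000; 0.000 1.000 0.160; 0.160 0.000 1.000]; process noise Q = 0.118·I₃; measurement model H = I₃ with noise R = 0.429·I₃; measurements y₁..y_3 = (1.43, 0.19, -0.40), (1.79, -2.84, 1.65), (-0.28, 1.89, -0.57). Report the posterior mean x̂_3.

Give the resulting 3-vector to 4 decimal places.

result = (0.4242, 0.1959, 0.5140)

source (fourbar_fk): coupler pose = R=[0.6261 -0.7797 0.0000; 0.7797 0.6261 0.0000; 0.0000 0.0000 1.0000], t=(0.3239, 0.7751, 0.0000)
after S1 (triangulate): (-0.0478, -0.1088, 1.2998)
after S2 (kf_track): (0.4242, 0.1959, 0.5140)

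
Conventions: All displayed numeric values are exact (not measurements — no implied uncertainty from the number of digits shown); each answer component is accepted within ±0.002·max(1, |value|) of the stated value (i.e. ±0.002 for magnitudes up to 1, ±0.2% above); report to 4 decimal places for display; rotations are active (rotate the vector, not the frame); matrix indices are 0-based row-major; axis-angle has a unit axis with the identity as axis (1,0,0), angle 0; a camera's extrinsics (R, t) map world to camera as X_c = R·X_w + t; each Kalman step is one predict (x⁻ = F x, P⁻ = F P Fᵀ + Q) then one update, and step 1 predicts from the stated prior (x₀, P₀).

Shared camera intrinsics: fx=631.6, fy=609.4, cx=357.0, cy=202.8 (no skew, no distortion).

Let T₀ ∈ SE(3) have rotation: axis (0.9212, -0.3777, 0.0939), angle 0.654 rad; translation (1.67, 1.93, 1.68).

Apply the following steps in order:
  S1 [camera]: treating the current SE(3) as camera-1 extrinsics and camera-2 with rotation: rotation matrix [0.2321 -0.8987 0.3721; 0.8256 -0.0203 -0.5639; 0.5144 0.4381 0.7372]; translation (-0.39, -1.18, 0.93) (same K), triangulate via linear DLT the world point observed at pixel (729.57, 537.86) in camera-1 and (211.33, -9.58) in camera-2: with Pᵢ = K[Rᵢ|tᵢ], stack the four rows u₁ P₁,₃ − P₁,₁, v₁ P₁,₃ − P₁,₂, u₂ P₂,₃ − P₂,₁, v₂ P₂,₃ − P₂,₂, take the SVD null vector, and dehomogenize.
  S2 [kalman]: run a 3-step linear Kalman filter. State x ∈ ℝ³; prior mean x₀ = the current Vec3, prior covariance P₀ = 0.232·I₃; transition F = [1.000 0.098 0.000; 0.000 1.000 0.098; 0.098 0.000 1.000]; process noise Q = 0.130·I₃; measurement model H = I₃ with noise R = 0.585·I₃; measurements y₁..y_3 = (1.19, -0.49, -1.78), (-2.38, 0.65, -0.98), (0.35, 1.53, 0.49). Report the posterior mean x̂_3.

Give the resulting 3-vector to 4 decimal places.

after S1 (triangulate): (1.1393, 1.3022, 1.5026)
after S2 (kf_track): (0.0998, 0.9464, 0.0843)

result = (0.0998, 0.9464, 0.0843)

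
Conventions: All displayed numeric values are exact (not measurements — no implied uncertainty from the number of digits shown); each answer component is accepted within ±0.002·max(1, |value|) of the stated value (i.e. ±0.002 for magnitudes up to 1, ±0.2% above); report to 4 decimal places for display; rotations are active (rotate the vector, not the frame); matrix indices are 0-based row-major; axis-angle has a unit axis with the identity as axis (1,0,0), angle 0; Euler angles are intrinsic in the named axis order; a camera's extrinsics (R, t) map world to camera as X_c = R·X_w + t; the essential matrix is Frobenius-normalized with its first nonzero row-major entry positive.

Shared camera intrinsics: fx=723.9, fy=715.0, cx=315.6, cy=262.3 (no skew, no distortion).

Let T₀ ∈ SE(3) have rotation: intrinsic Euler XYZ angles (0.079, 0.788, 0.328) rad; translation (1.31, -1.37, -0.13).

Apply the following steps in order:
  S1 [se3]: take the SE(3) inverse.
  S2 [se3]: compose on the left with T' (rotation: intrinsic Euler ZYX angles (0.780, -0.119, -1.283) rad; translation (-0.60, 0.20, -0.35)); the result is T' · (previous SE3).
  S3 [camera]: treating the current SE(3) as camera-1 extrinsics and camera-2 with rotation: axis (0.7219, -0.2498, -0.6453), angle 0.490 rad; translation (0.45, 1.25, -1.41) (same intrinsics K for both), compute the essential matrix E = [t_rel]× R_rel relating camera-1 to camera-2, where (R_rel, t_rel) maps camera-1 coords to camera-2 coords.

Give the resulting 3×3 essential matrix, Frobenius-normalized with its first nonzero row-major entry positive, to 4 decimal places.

matrix = [0.3801 0.0446 -0.5018; 0.1277 -0.6891 -0.0224; 0.1755 0.1233 -0.2530]

after S1 (invert_se3): R=[0.6677 0.3741 -0.6436; -0.2272 0.9257 0.3024; 0.7089 -0.0557 0.7031], t=(-0.4458, 1.6052, -0.9136)
after S2 (compose_se3): R=[0.0032 0.1931 -0.9812; 0.8687 0.4855 0.0984; 0.4954 -0.8526 -0.1662], t=(-0.4672, -0.2600, -2.1887)
after S3 (essential): [0.3801 0.0446 -0.5018; 0.1277 -0.6891 -0.0224; 0.1755 0.1233 -0.2530]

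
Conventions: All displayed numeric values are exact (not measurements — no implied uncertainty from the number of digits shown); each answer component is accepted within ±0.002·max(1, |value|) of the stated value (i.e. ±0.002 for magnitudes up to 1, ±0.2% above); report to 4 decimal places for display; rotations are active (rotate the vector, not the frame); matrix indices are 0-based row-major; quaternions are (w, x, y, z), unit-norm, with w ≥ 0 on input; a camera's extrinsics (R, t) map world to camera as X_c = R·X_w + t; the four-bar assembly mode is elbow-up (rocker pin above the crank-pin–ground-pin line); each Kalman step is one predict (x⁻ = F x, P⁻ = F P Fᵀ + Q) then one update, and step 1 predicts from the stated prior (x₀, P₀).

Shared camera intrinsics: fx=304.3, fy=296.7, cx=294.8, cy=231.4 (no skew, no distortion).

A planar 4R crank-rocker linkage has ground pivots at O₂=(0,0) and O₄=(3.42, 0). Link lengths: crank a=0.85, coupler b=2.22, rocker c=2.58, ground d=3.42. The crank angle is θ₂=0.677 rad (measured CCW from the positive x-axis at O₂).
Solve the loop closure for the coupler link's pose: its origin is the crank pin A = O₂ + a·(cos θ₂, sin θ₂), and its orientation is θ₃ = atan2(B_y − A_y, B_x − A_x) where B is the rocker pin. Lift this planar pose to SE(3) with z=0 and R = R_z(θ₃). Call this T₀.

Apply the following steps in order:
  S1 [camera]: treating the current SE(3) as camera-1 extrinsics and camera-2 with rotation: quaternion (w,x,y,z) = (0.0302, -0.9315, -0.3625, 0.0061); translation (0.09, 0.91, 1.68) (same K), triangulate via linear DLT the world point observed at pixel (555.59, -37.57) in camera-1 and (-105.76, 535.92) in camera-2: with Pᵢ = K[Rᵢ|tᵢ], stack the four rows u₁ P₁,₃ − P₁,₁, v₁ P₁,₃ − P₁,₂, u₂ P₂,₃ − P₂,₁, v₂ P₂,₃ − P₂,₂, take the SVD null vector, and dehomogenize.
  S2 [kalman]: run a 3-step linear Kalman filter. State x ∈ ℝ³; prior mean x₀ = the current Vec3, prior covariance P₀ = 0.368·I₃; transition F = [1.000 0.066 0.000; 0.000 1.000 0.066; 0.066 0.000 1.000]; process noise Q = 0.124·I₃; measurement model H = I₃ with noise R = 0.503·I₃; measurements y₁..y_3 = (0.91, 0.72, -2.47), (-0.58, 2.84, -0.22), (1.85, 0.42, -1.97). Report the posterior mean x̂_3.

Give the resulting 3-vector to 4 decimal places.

source (fourbar_fk): coupler pose = R=[0.6498 -0.7601 0.0000; 0.7601 0.6498 0.0000; 0.0000 0.0000 1.0000], t=(0.6625, 0.5325, 0.0000)
after S1 (triangulate): (-0.9422, -0.8464, 0.8093)
after S2 (kf_track): (0.6142, 0.8422, -1.0944)

result = (0.6142, 0.8422, -1.0944)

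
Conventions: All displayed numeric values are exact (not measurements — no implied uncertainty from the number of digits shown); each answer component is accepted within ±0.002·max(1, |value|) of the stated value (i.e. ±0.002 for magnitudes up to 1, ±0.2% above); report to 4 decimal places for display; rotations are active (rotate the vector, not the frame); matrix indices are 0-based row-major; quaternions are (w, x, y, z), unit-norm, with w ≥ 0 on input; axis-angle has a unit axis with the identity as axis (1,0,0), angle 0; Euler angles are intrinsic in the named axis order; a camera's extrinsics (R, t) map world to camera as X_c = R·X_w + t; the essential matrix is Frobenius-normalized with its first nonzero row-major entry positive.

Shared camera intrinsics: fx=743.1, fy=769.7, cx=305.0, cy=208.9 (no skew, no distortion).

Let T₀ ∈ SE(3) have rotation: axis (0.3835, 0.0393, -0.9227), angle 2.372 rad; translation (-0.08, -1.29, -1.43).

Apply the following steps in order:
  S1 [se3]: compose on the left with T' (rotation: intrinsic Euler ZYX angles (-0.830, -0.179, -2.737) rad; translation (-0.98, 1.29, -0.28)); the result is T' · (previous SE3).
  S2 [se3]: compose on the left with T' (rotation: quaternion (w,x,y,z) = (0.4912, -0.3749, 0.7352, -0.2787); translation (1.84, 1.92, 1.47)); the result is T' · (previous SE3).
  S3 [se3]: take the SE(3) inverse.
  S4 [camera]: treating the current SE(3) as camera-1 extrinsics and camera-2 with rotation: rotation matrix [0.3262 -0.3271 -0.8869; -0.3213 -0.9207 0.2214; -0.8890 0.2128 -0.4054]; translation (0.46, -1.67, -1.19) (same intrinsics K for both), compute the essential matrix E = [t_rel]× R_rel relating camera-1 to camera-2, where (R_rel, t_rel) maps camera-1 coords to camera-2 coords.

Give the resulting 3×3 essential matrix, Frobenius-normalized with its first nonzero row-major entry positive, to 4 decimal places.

matrix = [0.1743 -0.1190 0.6735; 0.1870 0.2420 0.0351; -0.3659 -0.5223 0.0219]

after S1 (compose_se3): R=[-0.1750 0.9771 0.1207; 0.6601 0.0255 0.7508; 0.7305 0.2111 -0.6495], t=(-0.7924, 2.0079, 1.4990)
after S2 (compose_se3): R=[0.5385 -0.0415 -0.8416; 0.4861 -0.8005 0.3505; -0.6883 -0.5978 -0.4109], t=(2.8661, 3.6432, -0.2284)
after S3 (invert_se3): R=[0.5385 0.4861 -0.6883; -0.0415 -0.8005 -0.5978; -0.8416 0.3505 -0.4109], t=(-3.4714, 2.8989, 1.0414)
after S4 (essential): [0.1743 -0.1190 0.6735; 0.1870 0.2420 0.0351; -0.3659 -0.5223 0.0219]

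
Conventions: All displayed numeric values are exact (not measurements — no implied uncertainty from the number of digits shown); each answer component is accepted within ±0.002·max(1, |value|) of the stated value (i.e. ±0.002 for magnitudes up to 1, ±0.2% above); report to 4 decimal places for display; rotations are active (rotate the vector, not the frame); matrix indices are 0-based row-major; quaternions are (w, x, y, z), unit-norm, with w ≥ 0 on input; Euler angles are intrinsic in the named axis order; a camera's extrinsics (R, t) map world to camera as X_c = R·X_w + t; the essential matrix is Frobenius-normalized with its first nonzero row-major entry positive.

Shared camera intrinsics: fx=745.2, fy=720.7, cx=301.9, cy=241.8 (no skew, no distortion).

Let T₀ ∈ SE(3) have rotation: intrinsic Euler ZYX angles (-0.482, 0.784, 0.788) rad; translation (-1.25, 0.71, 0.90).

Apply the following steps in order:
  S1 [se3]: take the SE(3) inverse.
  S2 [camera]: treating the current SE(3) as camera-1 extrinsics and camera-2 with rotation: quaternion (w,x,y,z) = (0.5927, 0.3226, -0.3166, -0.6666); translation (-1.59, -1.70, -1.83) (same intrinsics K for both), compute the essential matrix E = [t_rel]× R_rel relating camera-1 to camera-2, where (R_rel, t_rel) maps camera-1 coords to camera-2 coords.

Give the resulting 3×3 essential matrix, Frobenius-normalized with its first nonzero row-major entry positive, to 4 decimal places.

after S1 (invert_se3): R=[0.6274 -0.3282 -0.7061; 0.7705 0.3929 0.5020; 0.1126 -0.8590 0.4994], t=(1.6528, 0.2324, 0.3012)
after S2 (essential): [0.0206 0.2861 -0.0687; 0.5360 -0.4242 0.0417; -0.4550 -0.4613 0.1555]

matrix = [0.0206 0.2861 -0.0687; 0.5360 -0.4242 0.0417; -0.4550 -0.4613 0.1555]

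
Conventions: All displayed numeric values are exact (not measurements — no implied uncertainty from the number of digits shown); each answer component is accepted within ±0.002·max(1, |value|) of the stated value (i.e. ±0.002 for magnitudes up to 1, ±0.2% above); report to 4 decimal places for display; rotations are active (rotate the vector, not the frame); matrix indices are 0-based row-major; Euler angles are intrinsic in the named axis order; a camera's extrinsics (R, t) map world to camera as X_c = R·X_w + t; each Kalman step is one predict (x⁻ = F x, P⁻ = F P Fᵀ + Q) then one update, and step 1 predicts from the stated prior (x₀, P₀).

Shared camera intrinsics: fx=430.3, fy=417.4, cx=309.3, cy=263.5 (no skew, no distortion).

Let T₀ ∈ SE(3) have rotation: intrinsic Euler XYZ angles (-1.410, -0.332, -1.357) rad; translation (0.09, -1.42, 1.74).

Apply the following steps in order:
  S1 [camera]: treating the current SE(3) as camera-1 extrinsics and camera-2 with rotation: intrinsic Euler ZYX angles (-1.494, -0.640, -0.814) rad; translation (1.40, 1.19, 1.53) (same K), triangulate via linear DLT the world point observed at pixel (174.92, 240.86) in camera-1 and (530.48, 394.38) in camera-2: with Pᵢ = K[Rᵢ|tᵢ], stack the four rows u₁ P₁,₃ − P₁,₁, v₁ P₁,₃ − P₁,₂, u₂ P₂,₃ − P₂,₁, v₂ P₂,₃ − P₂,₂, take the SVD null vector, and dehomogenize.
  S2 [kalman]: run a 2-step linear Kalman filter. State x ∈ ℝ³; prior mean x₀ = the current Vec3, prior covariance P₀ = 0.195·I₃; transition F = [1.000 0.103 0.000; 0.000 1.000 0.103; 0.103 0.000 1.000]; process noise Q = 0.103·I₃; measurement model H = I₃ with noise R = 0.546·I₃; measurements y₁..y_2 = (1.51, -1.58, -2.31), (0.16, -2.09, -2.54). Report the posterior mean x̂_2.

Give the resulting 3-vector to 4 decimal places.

after S1 (triangulate): (1.4545, -0.9854, 1.8183)
after S2 (kf_track): (0.7545, -1.5333, -0.5647)

result = (0.7545, -1.5333, -0.5647)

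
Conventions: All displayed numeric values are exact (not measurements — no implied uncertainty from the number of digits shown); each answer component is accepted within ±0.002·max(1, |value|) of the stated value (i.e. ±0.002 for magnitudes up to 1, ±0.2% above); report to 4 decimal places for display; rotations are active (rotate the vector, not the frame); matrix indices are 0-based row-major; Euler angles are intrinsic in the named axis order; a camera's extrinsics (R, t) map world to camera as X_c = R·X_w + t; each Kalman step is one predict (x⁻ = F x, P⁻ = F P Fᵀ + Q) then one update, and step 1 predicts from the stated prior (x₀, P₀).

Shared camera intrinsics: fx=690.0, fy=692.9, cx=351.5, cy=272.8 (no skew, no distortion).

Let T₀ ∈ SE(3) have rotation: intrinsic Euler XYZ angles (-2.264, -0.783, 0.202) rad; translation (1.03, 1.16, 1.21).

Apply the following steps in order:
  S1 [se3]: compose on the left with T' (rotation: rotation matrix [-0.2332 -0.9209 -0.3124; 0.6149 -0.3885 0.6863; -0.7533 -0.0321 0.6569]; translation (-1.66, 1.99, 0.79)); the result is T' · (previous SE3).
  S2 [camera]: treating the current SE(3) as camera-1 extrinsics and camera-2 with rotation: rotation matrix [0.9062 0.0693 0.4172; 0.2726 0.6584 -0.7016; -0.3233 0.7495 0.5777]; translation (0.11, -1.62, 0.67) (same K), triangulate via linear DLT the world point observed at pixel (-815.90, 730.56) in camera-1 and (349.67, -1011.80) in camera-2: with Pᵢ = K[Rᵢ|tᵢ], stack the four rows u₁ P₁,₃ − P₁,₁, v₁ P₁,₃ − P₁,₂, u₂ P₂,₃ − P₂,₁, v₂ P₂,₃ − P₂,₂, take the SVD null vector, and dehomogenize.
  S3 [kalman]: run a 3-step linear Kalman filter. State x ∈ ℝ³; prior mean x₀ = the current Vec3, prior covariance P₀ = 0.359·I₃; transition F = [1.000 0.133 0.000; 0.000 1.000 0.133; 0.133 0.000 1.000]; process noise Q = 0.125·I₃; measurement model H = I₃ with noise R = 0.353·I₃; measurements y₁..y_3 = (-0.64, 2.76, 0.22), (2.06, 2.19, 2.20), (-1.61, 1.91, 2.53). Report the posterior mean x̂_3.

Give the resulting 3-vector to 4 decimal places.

after S1 (compose_se3): R=[-0.3472 0.9171 -0.1961; -0.1387 -0.2570 -0.9564; -0.9275 -0.3049 0.2164], t=(-3.3464, 3.0031, 0.7717)
after S2 (triangulate): (-0.9633, -0.3062, 1.8680)
after S3 (kf_track): (-0.1661, 2.0395, 1.9892)

result = (-0.1661, 2.0395, 1.9892)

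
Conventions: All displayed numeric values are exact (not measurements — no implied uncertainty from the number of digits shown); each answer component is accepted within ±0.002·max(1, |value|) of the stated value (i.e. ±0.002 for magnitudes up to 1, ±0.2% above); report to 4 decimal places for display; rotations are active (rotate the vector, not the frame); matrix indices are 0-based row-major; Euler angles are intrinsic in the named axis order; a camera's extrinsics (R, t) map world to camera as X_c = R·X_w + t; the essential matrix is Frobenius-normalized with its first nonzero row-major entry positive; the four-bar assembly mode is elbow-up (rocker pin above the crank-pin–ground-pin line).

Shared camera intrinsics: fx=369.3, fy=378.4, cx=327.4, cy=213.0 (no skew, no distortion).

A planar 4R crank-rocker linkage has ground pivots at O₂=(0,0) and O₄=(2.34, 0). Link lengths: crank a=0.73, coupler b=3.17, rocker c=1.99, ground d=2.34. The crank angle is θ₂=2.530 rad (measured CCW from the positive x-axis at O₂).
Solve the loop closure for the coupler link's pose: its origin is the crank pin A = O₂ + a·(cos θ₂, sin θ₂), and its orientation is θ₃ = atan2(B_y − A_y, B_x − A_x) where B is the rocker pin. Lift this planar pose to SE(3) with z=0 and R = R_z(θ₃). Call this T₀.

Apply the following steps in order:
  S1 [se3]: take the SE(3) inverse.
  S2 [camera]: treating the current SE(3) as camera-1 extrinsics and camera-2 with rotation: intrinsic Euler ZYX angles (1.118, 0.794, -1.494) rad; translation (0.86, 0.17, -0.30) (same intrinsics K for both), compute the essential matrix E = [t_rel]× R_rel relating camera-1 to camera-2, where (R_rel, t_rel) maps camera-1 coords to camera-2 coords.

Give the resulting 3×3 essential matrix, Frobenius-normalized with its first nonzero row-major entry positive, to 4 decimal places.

matrix = [0.4825 -0.0213 0.0557; 0.4824 0.2114 0.1168; 0.1646 -0.6505 -0.1497]

source (fourbar_fk): coupler pose = R=[0.8700 -0.4930 0.0000; 0.4930 0.8700 0.0000; 0.0000 0.0000 1.0000], t=(-0.5977, 0.4191, 0.0000)
after S1 (invert_se3): R=[0.8700 0.4930 0.0000; -0.4930 0.8700 0.0000; 0.0000 0.0000 1.0000], t=(0.3134, -0.6593, 0.0000)
after S2 (essential): [0.4825 -0.0213 0.0557; 0.4824 0.2114 0.1168; 0.1646 -0.6505 -0.1497]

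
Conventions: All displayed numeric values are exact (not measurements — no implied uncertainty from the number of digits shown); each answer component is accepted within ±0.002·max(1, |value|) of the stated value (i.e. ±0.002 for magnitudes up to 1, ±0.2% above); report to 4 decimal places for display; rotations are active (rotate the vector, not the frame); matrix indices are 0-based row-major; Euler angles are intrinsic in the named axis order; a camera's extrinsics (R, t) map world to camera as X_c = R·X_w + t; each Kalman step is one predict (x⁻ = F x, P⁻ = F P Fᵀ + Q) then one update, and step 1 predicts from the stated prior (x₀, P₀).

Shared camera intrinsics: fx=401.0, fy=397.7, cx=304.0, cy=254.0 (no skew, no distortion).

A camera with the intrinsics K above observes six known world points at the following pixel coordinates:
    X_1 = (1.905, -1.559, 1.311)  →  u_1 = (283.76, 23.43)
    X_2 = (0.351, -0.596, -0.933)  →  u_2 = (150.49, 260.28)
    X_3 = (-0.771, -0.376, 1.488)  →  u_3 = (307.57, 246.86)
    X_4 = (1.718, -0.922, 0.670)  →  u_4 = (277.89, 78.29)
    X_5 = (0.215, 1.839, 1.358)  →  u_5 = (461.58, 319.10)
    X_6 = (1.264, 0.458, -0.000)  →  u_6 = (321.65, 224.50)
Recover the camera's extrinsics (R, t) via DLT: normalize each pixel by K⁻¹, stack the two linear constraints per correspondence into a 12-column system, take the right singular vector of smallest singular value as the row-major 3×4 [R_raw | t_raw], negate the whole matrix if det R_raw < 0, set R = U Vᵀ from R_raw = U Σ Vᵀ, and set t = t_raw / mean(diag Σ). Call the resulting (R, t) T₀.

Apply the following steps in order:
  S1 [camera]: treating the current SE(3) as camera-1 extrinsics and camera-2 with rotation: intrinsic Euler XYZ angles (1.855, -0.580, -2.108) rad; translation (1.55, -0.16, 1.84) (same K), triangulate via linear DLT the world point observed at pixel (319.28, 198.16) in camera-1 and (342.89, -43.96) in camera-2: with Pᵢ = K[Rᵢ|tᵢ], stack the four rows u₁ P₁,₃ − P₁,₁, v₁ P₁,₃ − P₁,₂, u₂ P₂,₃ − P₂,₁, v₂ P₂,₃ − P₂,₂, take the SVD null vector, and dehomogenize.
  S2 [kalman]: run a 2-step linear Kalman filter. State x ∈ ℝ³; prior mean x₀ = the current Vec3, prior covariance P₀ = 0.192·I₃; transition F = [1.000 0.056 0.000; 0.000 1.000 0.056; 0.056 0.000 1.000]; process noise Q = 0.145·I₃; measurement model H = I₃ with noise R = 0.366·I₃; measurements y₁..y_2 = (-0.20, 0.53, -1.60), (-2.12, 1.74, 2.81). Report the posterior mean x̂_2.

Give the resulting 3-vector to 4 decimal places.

result = (-1.0483, 0.7984, 1.3845)

source (pnp_recover): camera pose = R=[0.2512 0.6971 0.6715; -0.6410 0.6396 -0.4242; -0.7253 -0.3239 0.6075], t=(-0.4900, 0.2700, 4.4000)
after S1 (triangulate): (-0.1068, -0.6297, 1.7494)
after S2 (kf_track): (-1.0483, 0.7984, 1.3845)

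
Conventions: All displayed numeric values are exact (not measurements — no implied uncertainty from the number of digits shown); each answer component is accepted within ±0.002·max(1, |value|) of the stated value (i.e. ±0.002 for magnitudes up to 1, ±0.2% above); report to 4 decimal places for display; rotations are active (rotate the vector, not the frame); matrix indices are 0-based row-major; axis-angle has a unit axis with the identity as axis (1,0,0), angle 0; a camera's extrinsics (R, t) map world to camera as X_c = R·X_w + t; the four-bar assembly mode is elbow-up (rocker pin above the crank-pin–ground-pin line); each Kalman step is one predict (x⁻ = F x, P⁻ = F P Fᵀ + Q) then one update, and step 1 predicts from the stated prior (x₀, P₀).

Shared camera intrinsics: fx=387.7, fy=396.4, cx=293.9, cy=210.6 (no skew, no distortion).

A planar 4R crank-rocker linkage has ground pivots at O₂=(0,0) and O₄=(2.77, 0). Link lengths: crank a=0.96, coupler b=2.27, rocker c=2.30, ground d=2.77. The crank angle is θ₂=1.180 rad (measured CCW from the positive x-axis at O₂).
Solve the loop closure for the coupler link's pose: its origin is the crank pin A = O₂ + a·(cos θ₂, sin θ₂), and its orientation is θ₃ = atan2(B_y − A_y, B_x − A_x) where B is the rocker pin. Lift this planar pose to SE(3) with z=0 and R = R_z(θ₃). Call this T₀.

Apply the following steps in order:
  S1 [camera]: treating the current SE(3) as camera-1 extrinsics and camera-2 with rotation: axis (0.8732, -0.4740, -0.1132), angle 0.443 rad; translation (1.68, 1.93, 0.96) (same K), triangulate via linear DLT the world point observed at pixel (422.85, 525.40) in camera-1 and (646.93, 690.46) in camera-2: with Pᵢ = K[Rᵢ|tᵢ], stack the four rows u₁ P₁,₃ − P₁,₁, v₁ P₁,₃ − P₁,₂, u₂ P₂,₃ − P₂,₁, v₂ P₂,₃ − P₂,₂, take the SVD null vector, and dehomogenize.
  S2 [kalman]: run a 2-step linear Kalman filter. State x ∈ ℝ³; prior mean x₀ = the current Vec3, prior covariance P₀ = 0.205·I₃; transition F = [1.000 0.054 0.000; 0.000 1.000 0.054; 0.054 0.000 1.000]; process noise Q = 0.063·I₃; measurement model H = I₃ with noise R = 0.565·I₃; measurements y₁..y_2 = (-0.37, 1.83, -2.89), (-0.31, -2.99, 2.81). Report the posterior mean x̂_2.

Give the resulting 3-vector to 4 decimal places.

result = (-0.3773, -0.6026, 0.3995)

source (fourbar_fk): coupler pose = R=[0.8071 -0.5903 0.0000; 0.5903 0.8071 0.0000; 0.0000 0.0000 1.0000], t=(0.3657, 0.8876, 0.0000)
after S1 (triangulate): (-0.4251, -0.2629, 0.5345)
after S2 (kf_track): (-0.3773, -0.6026, 0.3995)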